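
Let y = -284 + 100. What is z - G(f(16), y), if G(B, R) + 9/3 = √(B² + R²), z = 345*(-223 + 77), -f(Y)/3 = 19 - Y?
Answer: -50367 - √33937 ≈ -50551.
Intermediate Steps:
f(Y) = -57 + 3*Y (f(Y) = -3*(19 - Y) = -57 + 3*Y)
y = -184
z = -50370 (z = 345*(-146) = -50370)
G(B, R) = -3 + √(B² + R²)
z - G(f(16), y) = -50370 - (-3 + √((-57 + 3*16)² + (-184)²)) = -50370 - (-3 + √((-57 + 48)² + 33856)) = -50370 - (-3 + √((-9)² + 33856)) = -50370 - (-3 + √(81 + 33856)) = -50370 - (-3 + √33937) = -50370 + (3 - √33937) = -50367 - √33937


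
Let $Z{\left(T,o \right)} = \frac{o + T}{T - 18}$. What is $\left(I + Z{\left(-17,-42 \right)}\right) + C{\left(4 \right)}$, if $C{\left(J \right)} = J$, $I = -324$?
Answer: $- \frac{11141}{35} \approx -318.31$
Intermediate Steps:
$Z{\left(T,o \right)} = \frac{T + o}{-18 + T}$
$\left(I + Z{\left(-17,-42 \right)}\right) + C{\left(4 \right)} = \left(-324 + \frac{-17 - 42}{-18 - 17}\right) + 4 = \left(-324 + \frac{1}{-35} \left(-59\right)\right) + 4 = \left(-324 - - \frac{59}{35}\right) + 4 = \left(-324 + \frac{59}{35}\right) + 4 = - \frac{11281}{35} + 4 = - \frac{11141}{35}$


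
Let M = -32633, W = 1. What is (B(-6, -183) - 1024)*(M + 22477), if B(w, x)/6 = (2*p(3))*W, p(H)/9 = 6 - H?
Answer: 7109200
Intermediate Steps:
p(H) = 54 - 9*H (p(H) = 9*(6 - H) = 54 - 9*H)
B(w, x) = 324 (B(w, x) = 6*((2*(54 - 9*3))*1) = 6*((2*(54 - 27))*1) = 6*((2*27)*1) = 6*(54*1) = 6*54 = 324)
(B(-6, -183) - 1024)*(M + 22477) = (324 - 1024)*(-32633 + 22477) = -700*(-10156) = 7109200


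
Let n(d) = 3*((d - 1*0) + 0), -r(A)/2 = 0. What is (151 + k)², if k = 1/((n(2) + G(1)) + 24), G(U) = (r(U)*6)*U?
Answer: 20529961/900 ≈ 22811.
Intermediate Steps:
r(A) = 0 (r(A) = -2*0 = 0)
n(d) = 3*d (n(d) = 3*((d + 0) + 0) = 3*(d + 0) = 3*d)
G(U) = 0 (G(U) = (0*6)*U = 0*U = 0)
k = 1/30 (k = 1/((3*2 + 0) + 24) = 1/((6 + 0) + 24) = 1/(6 + 24) = 1/30 ≈ 0.033333)
(151 + k)² = (151 + 1/30)² = (4531/30)² = 20529961/900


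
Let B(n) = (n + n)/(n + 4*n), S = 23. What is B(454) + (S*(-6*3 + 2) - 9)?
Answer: -1883/5 ≈ -376.60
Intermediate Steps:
B(n) = 2/5 (B(n) = (2*n)/((5*n)) = (2*n)*(1/(5*n)) = 2/5)
B(454) + (S*(-6*3 + 2) - 9) = 2/5 + (23*(-6*3 + 2) - 9) = 2/5 + (23*(-18 + 2) - 9) = 2/5 + (23*(-16) - 9) = 2/5 + (-368 - 9) = 2/5 - 377 = -1883/5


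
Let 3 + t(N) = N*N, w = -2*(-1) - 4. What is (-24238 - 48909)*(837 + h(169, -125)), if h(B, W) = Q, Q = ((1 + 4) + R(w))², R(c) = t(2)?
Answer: -63857331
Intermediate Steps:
w = -2 (w = 2 - 4 = -2)
t(N) = -3 + N² (t(N) = -3 + N*N = -3 + N²)
R(c) = 1 (R(c) = -3 + 2² = -3 + 4 = 1)
Q = 36 (Q = ((1 + 4) + 1)² = (5 + 1)² = 6² = 36)
h(B, W) = 36
(-24238 - 48909)*(837 + h(169, -125)) = (-24238 - 48909)*(837 + 36) = -73147*873 = -63857331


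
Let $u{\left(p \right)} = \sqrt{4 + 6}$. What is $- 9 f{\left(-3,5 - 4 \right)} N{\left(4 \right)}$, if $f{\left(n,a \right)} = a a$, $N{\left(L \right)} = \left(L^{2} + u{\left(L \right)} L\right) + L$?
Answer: $-180 - 36 \sqrt{10} \approx -293.84$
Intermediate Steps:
$u{\left(p \right)} = \sqrt{10}$
$N{\left(L \right)} = L + L^{2} + L \sqrt{10}$ ($N{\left(L \right)} = \left(L^{2} + \sqrt{10} L\right) + L = \left(L^{2} + L \sqrt{10}\right) + L = L + L^{2} + L \sqrt{10}$)
$f{\left(n,a \right)} = a^{2}$
$- 9 f{\left(-3,5 - 4 \right)} N{\left(4 \right)} = - 9 \left(5 - 4\right)^{2} \cdot 4 \left(1 + 4 + \sqrt{10}\right) = - 9 \left(5 - 4\right)^{2} \cdot 4 \left(5 + \sqrt{10}\right) = - 9 \cdot 1^{2} \left(20 + 4 \sqrt{10}\right) = \left(-9\right) 1 \left(20 + 4 \sqrt{10}\right) = - 9 \left(20 + 4 \sqrt{10}\right) = -180 - 36 \sqrt{10}$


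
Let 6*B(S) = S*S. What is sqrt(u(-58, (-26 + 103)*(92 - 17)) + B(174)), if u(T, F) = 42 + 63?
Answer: sqrt(5151) ≈ 71.771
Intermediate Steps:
u(T, F) = 105
B(S) = S**2/6 (B(S) = (S*S)/6 = S**2/6)
sqrt(u(-58, (-26 + 103)*(92 - 17)) + B(174)) = sqrt(105 + (1/6)*174**2) = sqrt(105 + (1/6)*30276) = sqrt(105 + 5046) = sqrt(5151)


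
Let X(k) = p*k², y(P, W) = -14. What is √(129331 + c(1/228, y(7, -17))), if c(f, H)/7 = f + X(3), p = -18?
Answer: √1666048611/114 ≈ 358.05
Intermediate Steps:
X(k) = -18*k²
c(f, H) = -1134 + 7*f (c(f, H) = 7*(f - 18*3²) = 7*(f - 18*9) = 7*(f - 162) = 7*(-162 + f) = -1134 + 7*f)
√(129331 + c(1/228, y(7, -17))) = √(129331 + (-1134 + 7/228)) = √(129331 - 258545/228) = √(29228923/228) = √1666048611/114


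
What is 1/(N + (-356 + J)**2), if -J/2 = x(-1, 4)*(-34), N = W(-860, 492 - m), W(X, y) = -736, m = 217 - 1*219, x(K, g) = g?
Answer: 1/6320 ≈ 0.00015823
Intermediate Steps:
m = -2 (m = 217 - 219 = -2)
N = -736
J = 272 (J = -8*(-34) = -2*(-136) = 272)
1/(N + (-356 + J)**2) = 1/(-736 + (-356 + 272)**2) = 1/(-736 + (-84)**2) = 1/(-736 + 7056) = 1/6320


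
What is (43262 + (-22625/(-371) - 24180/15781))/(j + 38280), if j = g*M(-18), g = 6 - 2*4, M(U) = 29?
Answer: 253636312107/223780292722 ≈ 1.1334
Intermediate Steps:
g = -2 (g = 6 - 8 = -2)
j = -58 (j = -2*29 = -58)
(43262 + (-22625/(-371) - 24180/15781))/(j + 38280) = (43262 + (-22625/(-371) - 24180/15781))/(-58 + 38280) = (43262 + (-22625*(-1/371) - 24180*1/15781))/38222 = (43262 + (22625/371 - 24180/15781))*(1/38222) = (43262 + 348074345/5854751)*(1/38222) = (253636312107/5854751)*(1/38222) = 253636312107/223780292722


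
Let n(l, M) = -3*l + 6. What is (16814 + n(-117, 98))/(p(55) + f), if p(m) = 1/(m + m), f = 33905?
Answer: 269830/532793 ≈ 0.50644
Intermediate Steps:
n(l, M) = 6 - 3*l
p(m) = 1/(2*m)
(16814 + n(-117, 98))/(p(55) + f) = (16814 + (6 - 3*(-117)))/((½)/55 + 33905) = (16814 + (6 + 351))/((½)*(1/55) + 33905) = (16814 + 357)/(1/110 + 33905) = 17171/(3729551/110) = 17171*(110/3729551) = 269830/532793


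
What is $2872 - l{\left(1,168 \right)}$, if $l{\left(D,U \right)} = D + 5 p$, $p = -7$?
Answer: $2906$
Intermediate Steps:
$l{\left(D,U \right)} = -35 + D$ ($l{\left(D,U \right)} = D + 5 \left(-7\right) = D - 35 = -35 + D$)
$2872 - l{\left(1,168 \right)} = 2872 - \left(-35 + 1\right) = 2872 - -34 = 2872 + 34 = 2906$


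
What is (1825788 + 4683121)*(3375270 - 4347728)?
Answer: -6329640628322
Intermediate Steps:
(1825788 + 4683121)*(3375270 - 4347728) = 6508909*(-972458) = -6329640628322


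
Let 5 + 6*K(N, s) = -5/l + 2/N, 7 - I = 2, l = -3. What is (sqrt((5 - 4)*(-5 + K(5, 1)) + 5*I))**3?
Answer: 878*sqrt(4390)/675 ≈ 86.183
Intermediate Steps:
I = 5 (I = 7 - 1*2 = 7 - 2 = 5)
K(N, s) = -5/9 + 1/(3*N) (K(N, s) = -5/6 + (-5/(-3) + 2/N)/6 = -5/6 + (-5*(-1/3) + 2/N)/6 = -5/6 + (5/3 + 2/N)/6 = -5/6 + (5/18 + 1/(3*N)) = -5/9 + 1/(3*N))
(sqrt((5 - 4)*(-5 + K(5, 1)) + 5*I))**3 = (sqrt((5 - 4)*(-5 + (1/9)*(3 - 5*5)/5) + 5*5))**3 = (sqrt(1*(-5 + (1/9)*(1/5)*(3 - 25)) + 25))**3 = (sqrt(1*(-5 + (1/9)*(1/5)*(-22)) + 25))**3 = (sqrt(1*(-5 - 22/45) + 25))**3 = (sqrt(1*(-247/45) + 25))**3 = (sqrt(-247/45 + 25))**3 = (sqrt(878/45))**3 = (sqrt(4390)/15)**3 = 878*sqrt(4390)/675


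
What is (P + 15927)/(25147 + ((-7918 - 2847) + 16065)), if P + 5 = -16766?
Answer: -844/30447 ≈ -0.027720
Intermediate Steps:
P = -16771 (P = -5 - 16766 = -16771)
(P + 15927)/(25147 + ((-7918 - 2847) + 16065)) = (-16771 + 15927)/(25147 + ((-7918 - 2847) + 16065)) = -844/(25147 + (-10765 + 16065)) = -844/(25147 + 5300) = -844/30447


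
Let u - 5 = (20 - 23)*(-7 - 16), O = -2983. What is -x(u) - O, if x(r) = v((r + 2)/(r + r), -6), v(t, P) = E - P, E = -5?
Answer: 2982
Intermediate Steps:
u = 74 (u = 5 + (20 - 23)*(-7 - 16) = 5 - 3*(-23) = 5 + 69 = 74)
v(t, P) = -5 - P
x(r) = 1 (x(r) = -5 - 1*(-6) = -5 + 6 = 1)
-x(u) - O = -1*1 - 1*(-2983) = -1 + 2983 = 2982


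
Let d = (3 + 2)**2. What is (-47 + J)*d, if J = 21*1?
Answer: -650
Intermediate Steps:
d = 25 (d = 5**2 = 25)
J = 21
(-47 + J)*d = (-47 + 21)*25 = -26*25 = -650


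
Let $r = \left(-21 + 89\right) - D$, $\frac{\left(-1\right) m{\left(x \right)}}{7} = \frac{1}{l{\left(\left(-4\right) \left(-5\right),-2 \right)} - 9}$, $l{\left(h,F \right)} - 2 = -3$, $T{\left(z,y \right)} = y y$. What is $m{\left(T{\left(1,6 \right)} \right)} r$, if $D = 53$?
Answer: $\frac{21}{2} \approx 10.5$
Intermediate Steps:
$T{\left(z,y \right)} = y^{2}$
$l{\left(h,F \right)} = -1$ ($l{\left(h,F \right)} = 2 - 3 = -1$)
$m{\left(x \right)} = \frac{7}{10}$ ($m{\left(x \right)} = - \frac{7}{-1 - 9} = - \frac{7}{-10} = \left(-7\right) \left(- \frac{1}{10}\right) = \frac{7}{10}$)
$r = 15$ ($r = \left(-21 + 89\right) - 53 = 68 - 53 = 15$)
$m{\left(T{\left(1,6 \right)} \right)} r = \frac{7}{10} \cdot 15 = \frac{21}{2}$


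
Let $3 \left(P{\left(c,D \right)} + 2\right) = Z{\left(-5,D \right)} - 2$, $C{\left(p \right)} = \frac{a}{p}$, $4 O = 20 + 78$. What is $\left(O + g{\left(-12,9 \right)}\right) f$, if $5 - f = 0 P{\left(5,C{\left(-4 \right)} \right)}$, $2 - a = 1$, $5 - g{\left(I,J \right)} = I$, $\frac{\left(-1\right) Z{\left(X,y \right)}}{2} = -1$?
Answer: $\frac{415}{2} \approx 207.5$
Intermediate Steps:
$Z{\left(X,y \right)} = 2$ ($Z{\left(X,y \right)} = \left(-2\right) \left(-1\right) = 2$)
$g{\left(I,J \right)} = 5 - I$
$O = \frac{49}{2}$ ($O = \frac{20 + 78}{4} = \frac{1}{4} \cdot 98 = \frac{49}{2} \approx 24.5$)
$a = 1$ ($a = 2 - 1 = 1$)
$C{\left(p \right)} = \frac{1}{p}$ ($C{\left(p \right)} = 1 \frac{1}{p} = \frac{1}{p}$)
$P{\left(c,D \right)} = -2$ ($P{\left(c,D \right)} = -2 + \frac{2 - 2}{3} = -2 + \frac{1}{3} \cdot 0 = -2 + 0 = -2$)
$f = 5$ ($f = 5 - 0 \left(-2\right) = 5 - 0 = 5 + 0 = 5$)
$\left(O + g{\left(-12,9 \right)}\right) f = \left(\frac{49}{2} + \left(5 - -12\right)\right) 5 = \left(\frac{49}{2} + \left(5 + 12\right)\right) 5 = \left(\frac{49}{2} + 17\right) 5 = \frac{83}{2} \cdot 5 = \frac{415}{2}$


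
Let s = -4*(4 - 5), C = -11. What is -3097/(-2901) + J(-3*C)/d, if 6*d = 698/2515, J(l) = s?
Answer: 88633033/1012449 ≈ 87.543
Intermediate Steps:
s = 4 (s = -4*(-1) = 4)
J(l) = 4
d = 349/7545 (d = (698/2515)/6 = (698*(1/2515))/6 = (⅙)*(698/2515) = 349/7545 ≈ 0.046256)
-3097/(-2901) + J(-3*C)/d = -3097/(-2901) + 4/(349/7545) = -3097*(-1/2901) + 4*(7545/349) = 3097/2901 + 30180/349 = 88633033/1012449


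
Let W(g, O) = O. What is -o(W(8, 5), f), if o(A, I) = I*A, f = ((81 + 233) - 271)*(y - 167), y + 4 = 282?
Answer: -23865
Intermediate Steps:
y = 278 (y = -4 + 282 = 278)
f = 4773 (f = ((81 + 233) - 271)*(278 - 167) = (314 - 271)*111 = 43*111 = 4773)
o(A, I) = A*I
-o(W(8, 5), f) = -5*4773 = -1*23865 = -23865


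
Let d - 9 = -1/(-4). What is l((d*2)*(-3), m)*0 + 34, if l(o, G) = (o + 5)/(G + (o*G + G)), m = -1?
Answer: 34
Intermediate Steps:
d = 37/4 (d = 9 - 1/(-4) = 9 - 1*(-1/4) = 9 + 1/4 = 37/4 ≈ 9.2500)
l(o, G) = (5 + o)/(2*G + G*o) (l(o, G) = (5 + o)/(G + (G*o + G)) = (5 + o)/(G + (G + G*o)) = (5 + o)/(2*G + G*o))
l((d*2)*(-3), m)*0 + 34 = ((5 + ((37/4)*2)*(-3))/((-1)*(2 + ((37/4)*2)*(-3))))*0 + 34 = -(5 + (37/2)*(-3))/(2 + (37/2)*(-3))*0 + 34 = -(5 - 111/2)/(2 - 111/2)*0 + 34 = -1*(-101/2)/(-107/2)*0 + 34 = -1*(-2/107)*(-101/2)*0 + 34 = -101/107*0 + 34 = 0 + 34 = 34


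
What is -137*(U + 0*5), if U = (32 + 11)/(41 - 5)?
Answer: -5891/36 ≈ -163.64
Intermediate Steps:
U = 43/36 ≈ 1.1944
-137*(U + 0*5) = -137*(43/36 + 0*5) = -137*(43/36 + 0) = -137*43/36 = -5891/36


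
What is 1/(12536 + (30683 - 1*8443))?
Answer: 1/34776 ≈ 2.8755e-5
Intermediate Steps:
1/(12536 + (30683 - 1*8443)) = 1/(12536 + (30683 - 8443)) = 1/(12536 + 22240) = 1/34776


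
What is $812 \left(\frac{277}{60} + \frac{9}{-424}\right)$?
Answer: $\frac{5933081}{1590} \approx 3731.5$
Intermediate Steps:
$812 \left(\frac{277}{60} + \frac{9}{-424}\right) = 812 \left(277 \cdot \frac{1}{60} + 9 \left(- \frac{1}{424}\right)\right) = 812 \left(\frac{277}{60} - \frac{9}{424}\right) = 812 \cdot \frac{29227}{6360} = \frac{5933081}{1590}$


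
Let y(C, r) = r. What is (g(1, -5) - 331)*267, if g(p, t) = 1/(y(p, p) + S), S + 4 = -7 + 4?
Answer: -176843/2 ≈ -88422.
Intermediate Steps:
S = -7 (S = -4 + (-7 + 4) = -4 - 3 = -7)
g(p, t) = 1/(-7 + p) (g(p, t) = 1/(p - 7) = 1/(-7 + p))
(g(1, -5) - 331)*267 = (1/(-7 + 1) - 331)*267 = (1/(-6) - 331)*267 = (-⅙ - 331)*267 = -1987/6*267 = -176843/2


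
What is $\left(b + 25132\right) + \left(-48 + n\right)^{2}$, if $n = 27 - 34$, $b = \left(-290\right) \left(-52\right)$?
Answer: $43237$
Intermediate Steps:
$b = 15080$
$n = -7$ ($n = 27 - 34 = -7$)
$\left(b + 25132\right) + \left(-48 + n\right)^{2} = \left(15080 + 25132\right) + \left(-48 - 7\right)^{2} = 40212 + \left(-55\right)^{2} = 40212 + 3025 = 43237$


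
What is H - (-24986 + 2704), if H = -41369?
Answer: -19087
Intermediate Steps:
H - (-24986 + 2704) = -41369 - (-24986 + 2704) = -41369 - 1*(-22282) = -41369 + 22282 = -19087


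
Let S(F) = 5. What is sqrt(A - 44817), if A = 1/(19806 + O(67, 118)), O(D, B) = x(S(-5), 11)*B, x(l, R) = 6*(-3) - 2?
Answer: I*sqrt(13640632788926)/17446 ≈ 211.7*I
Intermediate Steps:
x(l, R) = -20 (x(l, R) = -18 - 2 = -20)
O(D, B) = -20*B
A = 1/17446 (A = 1/(19806 - 20*118) = 1/(19806 - 2360) = 1/17446 ≈ 5.7320e-5)
sqrt(A - 44817) = sqrt(1/17446 - 44817) = sqrt(-781877381/17446) = I*sqrt(13640632788926)/17446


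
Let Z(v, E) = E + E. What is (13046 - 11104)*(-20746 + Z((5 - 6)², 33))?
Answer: -40160560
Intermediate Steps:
Z(v, E) = 2*E
(13046 - 11104)*(-20746 + Z((5 - 6)², 33)) = (13046 - 11104)*(-20746 + 2*33) = 1942*(-20746 + 66) = 1942*(-20680) = -40160560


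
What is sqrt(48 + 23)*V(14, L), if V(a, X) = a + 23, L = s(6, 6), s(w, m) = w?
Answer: 37*sqrt(71) ≈ 311.77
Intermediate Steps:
L = 6
V(a, X) = 23 + a
sqrt(48 + 23)*V(14, L) = sqrt(48 + 23)*(23 + 14) = sqrt(71)*37 = 37*sqrt(71)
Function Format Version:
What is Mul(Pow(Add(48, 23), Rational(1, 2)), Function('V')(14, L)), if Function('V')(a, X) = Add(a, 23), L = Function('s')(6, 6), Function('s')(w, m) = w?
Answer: Mul(37, Pow(71, Rational(1, 2))) ≈ 311.77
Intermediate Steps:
L = 6
Function('V')(a, X) = Add(23, a)
Mul(Pow(Add(48, 23), Rational(1, 2)), Function('V')(14, L)) = Mul(Pow(Add(48, 23), Rational(1, 2)), Add(23, 14)) = Mul(Pow(71, Rational(1, 2)), 37) = Mul(37, Pow(71, Rational(1, 2)))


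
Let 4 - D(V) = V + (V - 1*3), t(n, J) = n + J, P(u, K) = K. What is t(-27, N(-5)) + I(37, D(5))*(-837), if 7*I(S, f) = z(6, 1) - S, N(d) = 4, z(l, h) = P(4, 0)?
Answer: 30808/7 ≈ 4401.1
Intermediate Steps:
z(l, h) = 0
t(n, J) = J + n
D(V) = 7 - 2*V (D(V) = 4 - (V + (V - 1*3)) = 4 - (V + (V - 3)) = 4 - (V + (-3 + V)) = 4 - (-3 + 2*V) = 4 + (3 - 2*V) = 7 - 2*V)
I(S, f) = -S/7 (I(S, f) = (0 - S)/7 = (-S)/7 = -S/7)
t(-27, N(-5)) + I(37, D(5))*(-837) = (4 - 27) - ⅐*37*(-837) = -23 - 37/7*(-837) = -23 + 30969/7 = 30808/7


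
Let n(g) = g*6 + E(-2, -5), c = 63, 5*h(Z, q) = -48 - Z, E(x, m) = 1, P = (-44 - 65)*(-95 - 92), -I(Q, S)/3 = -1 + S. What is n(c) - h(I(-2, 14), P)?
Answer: 1904/5 ≈ 380.80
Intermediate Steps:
I(Q, S) = 3 - 3*S (I(Q, S) = -3*(-1 + S) = 3 - 3*S)
P = 20383 (P = -109*(-187) = 20383)
h(Z, q) = -48/5 - Z/5 (h(Z, q) = (-48 - Z)/5 = -48/5 - Z/5)
n(g) = 1 + 6*g (n(g) = g*6 + 1 = 6*g + 1 = 1 + 6*g)
n(c) - h(I(-2, 14), P) = (1 + 6*63) - (-48/5 - (3 - 3*14)/5) = (1 + 378) - (-48/5 - (3 - 42)/5) = 379 - (-48/5 - ⅕*(-39)) = 379 - (-48/5 + 39/5) = 379 - 1*(-9/5) = 379 + 9/5 = 1904/5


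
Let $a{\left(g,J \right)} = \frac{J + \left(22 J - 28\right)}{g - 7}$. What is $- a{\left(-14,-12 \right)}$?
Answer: $- \frac{304}{21} \approx -14.476$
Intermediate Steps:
$a{\left(g,J \right)} = \frac{-28 + 23 J}{-7 + g}$ ($a{\left(g,J \right)} = \frac{J + \left(-28 + 22 J\right)}{-7 + g} = \frac{-28 + 23 J}{-7 + g}$)
$- a{\left(-14,-12 \right)} = - \frac{-28 + 23 \left(-12\right)}{-7 - 14} = - \frac{-28 - 276}{-21} = - \frac{\left(-1\right) \left(-304\right)}{21} = \left(-1\right) \frac{304}{21} = - \frac{304}{21}$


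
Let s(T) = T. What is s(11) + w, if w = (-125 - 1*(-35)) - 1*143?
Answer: -222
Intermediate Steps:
w = -233 (w = (-125 + 35) - 143 = -90 - 143 = -233)
s(11) + w = 11 - 233 = -222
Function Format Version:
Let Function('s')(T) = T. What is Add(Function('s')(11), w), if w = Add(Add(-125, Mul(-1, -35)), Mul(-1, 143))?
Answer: -222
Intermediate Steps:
w = -233 (w = Add(Add(-125, 35), -143) = Add(-90, -143) = -233)
Add(Function('s')(11), w) = Add(11, -233) = -222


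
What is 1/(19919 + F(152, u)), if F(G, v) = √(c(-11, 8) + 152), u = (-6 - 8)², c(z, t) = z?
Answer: 19919/396766420 - √141/396766420 ≈ 5.0173e-5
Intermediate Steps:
u = 196 (u = (-14)² = 196)
F(G, v) = √141 (F(G, v) = √(-11 + 152) = √141)
1/(19919 + F(152, u)) = 1/(19919 + √141)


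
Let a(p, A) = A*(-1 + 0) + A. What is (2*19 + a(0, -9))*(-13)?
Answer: -494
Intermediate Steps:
a(p, A) = 0 (a(p, A) = A*(-1) + A = -A + A = 0)
(2*19 + a(0, -9))*(-13) = (2*19 + 0)*(-13) = (38 + 0)*(-13) = 38*(-13) = -494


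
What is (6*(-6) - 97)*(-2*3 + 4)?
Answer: 266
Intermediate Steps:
(6*(-6) - 97)*(-2*3 + 4) = (-36 - 97)*(-6 + 4) = -133*(-2) = 266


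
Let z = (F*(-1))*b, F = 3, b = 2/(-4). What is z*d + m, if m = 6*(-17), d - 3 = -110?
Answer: -525/2 ≈ -262.50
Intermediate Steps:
d = -107 (d = 3 - 110 = -107)
b = -½ (b = 2*(-¼) = -½ ≈ -0.50000)
m = -102
z = 3/2 (z = (3*(-1))*(-½) = -3*(-½) = 3/2 ≈ 1.5000)
z*d + m = (3/2)*(-107) - 102 = -321/2 - 102 = -525/2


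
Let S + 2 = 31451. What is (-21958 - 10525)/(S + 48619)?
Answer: -32483/80068 ≈ -0.40569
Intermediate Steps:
S = 31449 (S = -2 + 31451 = 31449)
(-21958 - 10525)/(S + 48619) = (-21958 - 10525)/(31449 + 48619) = -32483/80068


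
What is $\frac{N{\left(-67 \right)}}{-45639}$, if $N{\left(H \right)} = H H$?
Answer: $- \frac{4489}{45639} \approx -0.098359$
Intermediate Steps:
$N{\left(H \right)} = H^{2}$
$\frac{N{\left(-67 \right)}}{-45639} = \frac{\left(-67\right)^{2}}{-45639} = 4489 \left(- \frac{1}{45639}\right) = - \frac{4489}{45639}$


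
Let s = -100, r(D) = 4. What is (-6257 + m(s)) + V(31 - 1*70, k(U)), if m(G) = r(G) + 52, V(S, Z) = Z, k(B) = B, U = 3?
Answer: -6198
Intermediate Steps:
m(G) = 56 (m(G) = 4 + 52 = 56)
(-6257 + m(s)) + V(31 - 1*70, k(U)) = (-6257 + 56) + 3 = -6201 + 3 = -6198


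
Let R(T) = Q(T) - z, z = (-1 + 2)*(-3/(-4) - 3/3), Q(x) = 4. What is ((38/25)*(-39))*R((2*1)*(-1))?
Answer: -12597/50 ≈ -251.94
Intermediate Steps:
z = -1/4 (z = 1*(-3*(-1/4) - 3*1/3) = 1*(3/4 - 1) = 1*(-1/4) = -1/4 ≈ -0.25000)
R(T) = 17/4 (R(T) = 4 - 1*(-1/4) = 4 + 1/4 = 17/4)
((38/25)*(-39))*R((2*1)*(-1)) = ((38/25)*(-39))*(17/4) = -1482/25*17/4 = -12597/50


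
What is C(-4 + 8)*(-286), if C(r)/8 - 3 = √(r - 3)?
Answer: -9152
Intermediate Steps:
C(r) = 24 + 8*√(-3 + r) (C(r) = 24 + 8*√(r - 3) = 24 + 8*√(-3 + r))
C(-4 + 8)*(-286) = (24 + 8*√(-3 + (-4 + 8)))*(-286) = (24 + 8*√(-3 + 4))*(-286) = (24 + 8*√1)*(-286) = (24 + 8*1)*(-286) = (24 + 8)*(-286) = 32*(-286) = -9152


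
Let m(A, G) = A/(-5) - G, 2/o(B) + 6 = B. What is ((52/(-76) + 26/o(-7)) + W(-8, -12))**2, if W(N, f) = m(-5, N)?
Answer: 9320809/361 ≈ 25819.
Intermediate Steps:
o(B) = 2/(-6 + B)
m(A, G) = -G - A/5 (m(A, G) = A*(-1/5) - G = -A/5 - G = -G - A/5)
W(N, f) = 1 - N (W(N, f) = -N - 1/5*(-5) = -N + 1 = 1 - N)
((52/(-76) + 26/o(-7)) + W(-8, -12))**2 = ((52/(-76) + 26/((2/(-6 - 7)))) + (1 - 1*(-8)))**2 = ((52*(-1/76) + 26/((2/(-13)))) + (1 + 8))**2 = ((-13/19 + 26/((2*(-1/13)))) + 9)**2 = ((-13/19 + 26/(-2/13)) + 9)**2 = ((-13/19 + 26*(-13/2)) + 9)**2 = ((-13/19 - 169) + 9)**2 = (-3224/19 + 9)**2 = (-3053/19)**2 = 9320809/361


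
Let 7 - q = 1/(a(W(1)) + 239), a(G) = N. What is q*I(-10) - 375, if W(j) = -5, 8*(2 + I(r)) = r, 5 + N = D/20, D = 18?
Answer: -3737129/9396 ≈ -397.74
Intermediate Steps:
N = -41/10 (N = -5 + 18/20 = -5 + 18*(1/20) = -5 + 9/10 = -41/10 ≈ -4.1000)
I(r) = -2 + r/8
a(G) = -41/10
q = 16433/2349 (q = 7 - 1/(-41/10 + 239) = 7 - 1/2349/10 = 7 - 1*10/2349 = 7 - 10/2349 = 16433/2349 ≈ 6.9957)
q*I(-10) - 375 = 16433*(-2 + (⅛)*(-10))/2349 - 375 = 16433*(-2 - 5/4)/2349 - 375 = (16433/2349)*(-13/4) - 375 = -213629/9396 - 375 = -3737129/9396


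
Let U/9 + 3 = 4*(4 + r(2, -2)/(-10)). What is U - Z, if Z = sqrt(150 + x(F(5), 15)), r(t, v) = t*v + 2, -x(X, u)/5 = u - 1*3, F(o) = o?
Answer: 621/5 - 3*sqrt(10) ≈ 114.71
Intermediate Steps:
x(X, u) = 15 - 5*u (x(X, u) = -5*(u - 1*3) = -5*(u - 3) = -5*(-3 + u) = 15 - 5*u)
r(t, v) = 2 + t*v
U = 621/5 (U = -27 + 9*(4*(4 + (2 + 2*(-2))/(-10))) = -27 + 9*(4*(4 + (2 - 4)*(-1/10))) = -27 + 9*(4*(4 - 2*(-1/10))) = -27 + 9*(4*(4 + 1/5)) = -27 + 9*(4*(21/5)) = -27 + 9*(84/5) = -27 + 756/5 = 621/5 ≈ 124.20)
Z = 3*sqrt(10) (Z = sqrt(150 + (15 - 5*15)) = sqrt(150 + (15 - 75)) = sqrt(150 - 60) = sqrt(90) = 3*sqrt(10) ≈ 9.4868)
U - Z = 621/5 - 3*sqrt(10)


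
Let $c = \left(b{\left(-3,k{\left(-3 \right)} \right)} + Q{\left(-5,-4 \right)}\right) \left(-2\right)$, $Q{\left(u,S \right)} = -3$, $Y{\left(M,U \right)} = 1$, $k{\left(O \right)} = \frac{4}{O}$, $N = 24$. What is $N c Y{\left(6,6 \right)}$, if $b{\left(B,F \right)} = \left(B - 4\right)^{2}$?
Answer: $-2208$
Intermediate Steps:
$b{\left(B,F \right)} = \left(-4 + B\right)^{2}$
$c = -92$ ($c = \left(\left(-4 - 3\right)^{2} - 3\right) \left(-2\right) = \left(\left(-7\right)^{2} - 3\right) \left(-2\right) = \left(49 - 3\right) \left(-2\right) = 46 \left(-2\right) = -92$)
$N c Y{\left(6,6 \right)} = 24 \left(-92\right) 1 = \left(-2208\right) 1 = -2208$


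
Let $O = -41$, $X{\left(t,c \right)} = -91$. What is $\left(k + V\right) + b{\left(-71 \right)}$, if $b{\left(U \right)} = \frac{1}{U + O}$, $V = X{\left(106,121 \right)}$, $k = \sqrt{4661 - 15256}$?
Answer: $- \frac{10193}{112} + i \sqrt{10595} \approx -91.009 + 102.93 i$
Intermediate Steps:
$k = i \sqrt{10595}$ ($k = \sqrt{-10595} = i \sqrt{10595} \approx 102.93 i$)
$V = -91$
$b{\left(U \right)} = \frac{1}{-41 + U}$ ($b{\left(U \right)} = \frac{1}{U - 41} = \frac{1}{-41 + U}$)
$\left(k + V\right) + b{\left(-71 \right)} = \left(i \sqrt{10595} - 91\right) + \frac{1}{-41 - 71} = \left(-91 + i \sqrt{10595}\right) + \frac{1}{-112} = \left(-91 + i \sqrt{10595}\right) - \frac{1}{112} = - \frac{10193}{112} + i \sqrt{10595}$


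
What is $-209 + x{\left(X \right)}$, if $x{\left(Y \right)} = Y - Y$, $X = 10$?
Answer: $-209$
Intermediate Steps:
$x{\left(Y \right)} = 0$
$-209 + x{\left(X \right)} = -209 + 0 = -209$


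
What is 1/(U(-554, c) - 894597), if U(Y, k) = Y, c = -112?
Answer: -1/895151 ≈ -1.1171e-6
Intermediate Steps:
1/(U(-554, c) - 894597) = 1/(-554 - 894597) = 1/(-895151) = -1/895151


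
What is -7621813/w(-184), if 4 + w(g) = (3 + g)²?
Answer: -7621813/32757 ≈ -232.68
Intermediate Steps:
w(g) = -4 + (3 + g)²
-7621813/w(-184) = -7621813/(-4 + (3 - 184)²) = -7621813/(-4 + (-181)²) = -7621813/(-4 + 32761) = -7621813/32757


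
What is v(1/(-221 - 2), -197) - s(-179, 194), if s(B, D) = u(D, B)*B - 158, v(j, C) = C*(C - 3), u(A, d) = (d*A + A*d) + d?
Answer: -12424391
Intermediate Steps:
u(A, d) = d + 2*A*d (u(A, d) = (A*d + A*d) + d = 2*A*d + d = d + 2*A*d)
v(j, C) = C*(-3 + C)
s(B, D) = -158 + B**2*(1 + 2*D) (s(B, D) = (B*(1 + 2*D))*B - 158 = B**2*(1 + 2*D) - 158 = -158 + B**2*(1 + 2*D))
v(1/(-221 - 2), -197) - s(-179, 194) = -197*(-3 - 197) - (-158 + (-179)**2*(1 + 2*194)) = -197*(-200) - (-158 + 32041*(1 + 388)) = 39400 - (-158 + 32041*389) = 39400 - (-158 + 12463949) = 39400 - 1*12463791 = 39400 - 12463791 = -12424391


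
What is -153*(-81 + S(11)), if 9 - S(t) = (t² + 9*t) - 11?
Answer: 42993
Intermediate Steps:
S(t) = 20 - t² - 9*t (S(t) = 9 - ((t² + 9*t) - 11) = 9 - (-11 + t² + 9*t) = 9 + (11 - t² - 9*t) = 20 - t² - 9*t)
-153*(-81 + S(11)) = -153*(-81 + (20 - 1*11² - 9*11)) = -153*(-81 + (20 - 1*121 - 99)) = -153*(-81 + (20 - 121 - 99)) = -153*(-81 - 200) = -153*(-281) = 42993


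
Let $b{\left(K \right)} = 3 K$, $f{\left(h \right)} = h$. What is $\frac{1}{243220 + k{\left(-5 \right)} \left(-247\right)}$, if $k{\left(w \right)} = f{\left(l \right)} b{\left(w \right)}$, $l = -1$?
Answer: $\frac{1}{239515} \approx 4.1751 \cdot 10^{-6}$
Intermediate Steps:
$k{\left(w \right)} = - 3 w$
$\frac{1}{243220 + k{\left(-5 \right)} \left(-247\right)} = \frac{1}{243220 + \left(-3\right) \left(-5\right) \left(-247\right)} = \frac{1}{243220 + 15 \left(-247\right)} = \frac{1}{243220 - 3705} = \frac{1}{239515}$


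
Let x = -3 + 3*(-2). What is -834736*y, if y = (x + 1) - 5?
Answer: 10851568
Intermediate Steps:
x = -9 (x = -3 - 6 = -9)
y = -13 (y = (-9 + 1) - 5 = -8 - 5 = -13)
-834736*y = -834736*(-13) = 10851568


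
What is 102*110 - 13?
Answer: 11207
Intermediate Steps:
102*110 - 13 = 11220 - 13 = 11207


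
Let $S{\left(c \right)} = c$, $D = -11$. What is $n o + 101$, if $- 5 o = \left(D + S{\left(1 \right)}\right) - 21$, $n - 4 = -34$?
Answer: $-85$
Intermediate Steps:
$n = -30$ ($n = 4 - 34 = -30$)
$o = \frac{31}{5}$ ($o = - \frac{\left(-11 + 1\right) - 21}{5} = - \frac{-10 - 21}{5} = \left(- \frac{1}{5}\right) \left(-31\right) = \frac{31}{5} \approx 6.2$)
$n o + 101 = \left(-30\right) \frac{31}{5} + 101 = -186 + 101 = -85$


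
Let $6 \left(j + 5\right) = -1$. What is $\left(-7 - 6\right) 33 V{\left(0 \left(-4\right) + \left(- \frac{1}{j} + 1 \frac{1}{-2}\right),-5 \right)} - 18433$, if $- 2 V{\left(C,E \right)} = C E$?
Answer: $- \frac{2244937}{124} \approx -18104.0$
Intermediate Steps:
$j = - \frac{31}{6}$ ($j = -5 + \frac{1}{6} \left(-1\right) = -5 - \frac{1}{6} = - \frac{31}{6} \approx -5.1667$)
$V{\left(C,E \right)} = - \frac{C E}{2}$
$\left(-7 - 6\right) 33 V{\left(0 \left(-4\right) + \left(- \frac{1}{j} + 1 \frac{1}{-2}\right),-5 \right)} - 18433 = \left(-7 - 6\right) 33 \left(\left(- \frac{1}{2}\right) \left(0 \left(-4\right) + \left(- \frac{1}{- \frac{31}{6}} + 1 \frac{1}{-2}\right)\right) \left(-5\right)\right) - 18433 = \left(-13\right) 33 \left(\left(- \frac{1}{2}\right) \left(0 + \left(\left(-1\right) \left(- \frac{6}{31}\right) + 1 \left(- \frac{1}{2}\right)\right)\right) \left(-5\right)\right) - 18433 = - 429 \left(\left(- \frac{1}{2}\right) \left(0 + \left(\frac{6}{31} - \frac{1}{2}\right)\right) \left(-5\right)\right) - 18433 = - 429 \left(\left(- \frac{1}{2}\right) \left(0 - \frac{19}{62}\right) \left(-5\right)\right) - 18433 = - 429 \left(\left(- \frac{1}{2}\right) \left(- \frac{19}{62}\right) \left(-5\right)\right) - 18433 = \left(-429\right) \left(- \frac{95}{124}\right) - 18433 = \frac{40755}{124} - 18433 = - \frac{2244937}{124}$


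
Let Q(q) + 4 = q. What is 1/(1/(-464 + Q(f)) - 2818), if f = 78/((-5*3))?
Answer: -2366/6667393 ≈ -0.00035486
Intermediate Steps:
f = -26/5 (f = 78/(-15) = 78*(-1/15) = -26/5 ≈ -5.2000)
Q(q) = -4 + q
1/(1/(-464 + Q(f)) - 2818) = 1/(1/(-464 + (-4 - 26/5)) - 2818) = 1/(1/(-464 - 46/5) - 2818) = 1/(1/(-2366/5) - 2818) = 1/(-5/2366 - 2818) = 1/(-6667393/2366) = -2366/6667393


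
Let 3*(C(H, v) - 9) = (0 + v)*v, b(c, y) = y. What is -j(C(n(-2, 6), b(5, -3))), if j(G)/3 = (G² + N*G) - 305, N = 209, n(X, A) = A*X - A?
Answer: -7041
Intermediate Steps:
n(X, A) = -A + A*X
C(H, v) = 9 + v²/3 (C(H, v) = 9 + ((0 + v)*v)/3 = 9 + (v*v)/3 = 9 + v²/3)
j(G) = -915 + 3*G² + 627*G (j(G) = 3*((G² + 209*G) - 305) = 3*(-305 + G² + 209*G) = -915 + 3*G² + 627*G)
-j(C(n(-2, 6), b(5, -3))) = -(-915 + 3*(9 + (⅓)*(-3)²)² + 627*(9 + (⅓)*(-3)²)) = -(-915 + 3*(9 + (⅓)*9)² + 627*(9 + (⅓)*9)) = -(-915 + 3*(9 + 3)² + 627*(9 + 3)) = -(-915 + 3*12² + 627*12) = -(-915 + 3*144 + 7524) = -(-915 + 432 + 7524) = -1*7041 = -7041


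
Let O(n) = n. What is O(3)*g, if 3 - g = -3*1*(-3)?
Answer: -18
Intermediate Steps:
g = -6 (g = 3 - (-3*1)*(-3) = 3 - (-3)*(-3) = 3 - 1*9 = 3 - 9 = -6)
O(3)*g = 3*(-6) = -18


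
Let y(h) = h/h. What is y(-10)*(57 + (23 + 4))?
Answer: 84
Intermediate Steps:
y(h) = 1
y(-10)*(57 + (23 + 4)) = 1*(57 + (23 + 4)) = 1*(57 + 27) = 1*84 = 84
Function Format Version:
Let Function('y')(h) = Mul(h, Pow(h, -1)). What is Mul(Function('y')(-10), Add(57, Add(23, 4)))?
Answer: 84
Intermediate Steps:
Function('y')(h) = 1
Mul(Function('y')(-10), Add(57, Add(23, 4))) = Mul(1, Add(57, Add(23, 4))) = Mul(1, Add(57, 27)) = Mul(1, 84) = 84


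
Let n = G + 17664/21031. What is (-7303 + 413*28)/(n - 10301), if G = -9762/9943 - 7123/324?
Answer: -288691440275412/699412871676031 ≈ -0.41276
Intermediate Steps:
G = -73986877/3221532 (G = -9762*1/9943 - 7123*1/324 = -9762/9943 - 7123/324 = -73986877/3221532 ≈ -22.966)
n = -1499112868939/67752039492 (n = -73986877/3221532 + 17664/21031 = -1499112868939/67752039492 ≈ -22.126)
(-7303 + 413*28)/(n - 10301) = (-7303 + 413*28)/(-1499112868939/67752039492 - 10301) = (-7303 + 11564)/(-699412871676031/67752039492) = 4261*(-67752039492/699412871676031) = -288691440275412/699412871676031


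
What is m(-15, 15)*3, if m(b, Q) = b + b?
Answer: -90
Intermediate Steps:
m(b, Q) = 2*b
m(-15, 15)*3 = (2*(-15))*3 = -30*3 = -90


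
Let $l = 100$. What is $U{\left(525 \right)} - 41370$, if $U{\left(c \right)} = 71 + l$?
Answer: $-41199$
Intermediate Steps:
$U{\left(c \right)} = 171$ ($U{\left(c \right)} = 71 + 100 = 171$)
$U{\left(525 \right)} - 41370 = 171 - 41370 = -41199$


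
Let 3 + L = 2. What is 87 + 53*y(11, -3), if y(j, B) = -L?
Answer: 140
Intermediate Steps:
L = -1 (L = -3 + 2 = -1)
y(j, B) = 1 (y(j, B) = -1*(-1) = 1)
87 + 53*y(11, -3) = 87 + 53*1 = 87 + 53 = 140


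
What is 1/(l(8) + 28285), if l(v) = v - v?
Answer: 1/28285 ≈ 3.5354e-5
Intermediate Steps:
l(v) = 0
1/(l(8) + 28285) = 1/(0 + 28285) = 1/28285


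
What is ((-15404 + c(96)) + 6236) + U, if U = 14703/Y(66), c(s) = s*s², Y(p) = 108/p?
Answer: 5307319/6 ≈ 8.8455e+5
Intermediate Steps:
c(s) = s³
U = 53911/6 (U = 14703/((108/66)) = 14703/((108*(1/66))) = 14703/(18/11) = 14703*(11/18) = 53911/6 ≈ 8985.2)
((-15404 + c(96)) + 6236) + U = ((-15404 + 96³) + 6236) + 53911/6 = ((-15404 + 884736) + 6236) + 53911/6 = (869332 + 6236) + 53911/6 = 875568 + 53911/6 = 5307319/6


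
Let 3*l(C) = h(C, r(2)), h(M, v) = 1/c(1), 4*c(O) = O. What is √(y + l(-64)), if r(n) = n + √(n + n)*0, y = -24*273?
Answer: 34*I*√51/3 ≈ 80.936*I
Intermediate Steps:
y = -6552
c(O) = O/4
r(n) = n (r(n) = n + √(2*n)*0 = n + (√2*√n)*0 = n + 0 = n)
h(M, v) = 4 (h(M, v) = 1/((¼)*1) = 1/(¼) = 4)
l(C) = 4/3 (l(C) = (⅓)*4 = 4/3)
√(y + l(-64)) = √(-6552 + 4/3) = √(-19652/3) = 34*I*√51/3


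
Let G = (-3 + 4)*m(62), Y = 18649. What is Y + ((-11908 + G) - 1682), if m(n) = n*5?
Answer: 5369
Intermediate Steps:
m(n) = 5*n
G = 310 (G = (-3 + 4)*(5*62) = 1*310 = 310)
Y + ((-11908 + G) - 1682) = 18649 + ((-11908 + 310) - 1682) = 18649 + (-11598 - 1682) = 18649 - 13280 = 5369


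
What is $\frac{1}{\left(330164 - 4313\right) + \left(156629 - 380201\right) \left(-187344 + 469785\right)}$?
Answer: $- \frac{1}{63145573401} \approx -1.5836 \cdot 10^{-11}$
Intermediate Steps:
$\frac{1}{\left(330164 - 4313\right) + \left(156629 - 380201\right) \left(-187344 + 469785\right)} = \frac{1}{\left(330164 - 4313\right) - 63145899252} = \frac{1}{325851 - 63145899252} = \frac{1}{-63145573401} = - \frac{1}{63145573401}$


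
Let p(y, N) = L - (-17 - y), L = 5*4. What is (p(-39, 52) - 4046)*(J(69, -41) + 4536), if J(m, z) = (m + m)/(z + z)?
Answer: -752551536/41 ≈ -1.8355e+7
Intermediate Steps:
L = 20
p(y, N) = 37 + y (p(y, N) = 20 - (-17 - y) = 20 + (17 + y) = 37 + y)
J(m, z) = m/z (J(m, z) = (2*m)/((2*z)) = (2*m)*(1/(2*z)) = m/z)
(p(-39, 52) - 4046)*(J(69, -41) + 4536) = ((37 - 39) - 4046)*(69/(-41) + 4536) = (-2 - 4046)*(69*(-1/41) + 4536) = -4048*(-69/41 + 4536) = -4048*185907/41 = -752551536/41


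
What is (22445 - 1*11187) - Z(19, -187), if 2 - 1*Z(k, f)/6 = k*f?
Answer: -10072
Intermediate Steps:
Z(k, f) = 12 - 6*f*k (Z(k, f) = 12 - 6*k*f = 12 - 6*f*k)
(22445 - 1*11187) - Z(19, -187) = (22445 - 1*11187) - (12 - 6*(-187)*19) = (22445 - 11187) - (12 + 21318) = 11258 - 1*21330 = 11258 - 21330 = -10072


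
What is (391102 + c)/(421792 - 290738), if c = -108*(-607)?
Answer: 228329/65527 ≈ 3.4845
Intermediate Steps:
c = 65556
(391102 + c)/(421792 - 290738) = (391102 + 65556)/(421792 - 290738) = 456658/131054 = 456658*(1/131054) = 228329/65527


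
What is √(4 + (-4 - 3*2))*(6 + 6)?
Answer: 12*I*√6 ≈ 29.394*I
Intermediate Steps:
√(4 + (-4 - 3*2))*(6 + 6) = √(4 + (-4 - 6))*12 = √(4 - 10)*12 = √(-6)*12 = (I*√6)*12 = 12*I*√6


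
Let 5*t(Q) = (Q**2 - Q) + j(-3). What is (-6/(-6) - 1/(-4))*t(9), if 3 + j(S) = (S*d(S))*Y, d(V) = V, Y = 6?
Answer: 123/4 ≈ 30.750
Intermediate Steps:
j(S) = -3 + 6*S**2 (j(S) = -3 + (S*S)*6 = -3 + S**2*6 = -3 + 6*S**2)
t(Q) = 51/5 - Q/5 + Q**2/5 (t(Q) = ((Q**2 - Q) + (-3 + 6*(-3)**2))/5 = ((Q**2 - Q) + (-3 + 6*9))/5 = ((Q**2 - Q) + (-3 + 54))/5 = ((Q**2 - Q) + 51)/5 = (51 + Q**2 - Q)/5 = 51/5 - Q/5 + Q**2/5)
(-6/(-6) - 1/(-4))*t(9) = (-6/(-6) - 1/(-4))*(51/5 - 1/5*9 + (1/5)*9**2) = (-6*(-1/6) - 1*(-1/4))*(51/5 - 9/5 + (1/5)*81) = (1 + 1/4)*(51/5 - 9/5 + 81/5) = (5/4)*(123/5) = 123/4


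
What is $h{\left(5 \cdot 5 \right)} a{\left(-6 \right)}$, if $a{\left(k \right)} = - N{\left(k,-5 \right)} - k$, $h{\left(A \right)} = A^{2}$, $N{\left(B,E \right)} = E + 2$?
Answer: $5625$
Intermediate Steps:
$N{\left(B,E \right)} = 2 + E$
$a{\left(k \right)} = 3 - k$ ($a{\left(k \right)} = - (2 - 5) - k = \left(-1\right) \left(-3\right) - k = 3 - k$)
$h{\left(5 \cdot 5 \right)} a{\left(-6 \right)} = \left(5 \cdot 5\right)^{2} \left(3 - -6\right) = 25^{2} \left(3 + 6\right) = 625 \cdot 9 = 5625$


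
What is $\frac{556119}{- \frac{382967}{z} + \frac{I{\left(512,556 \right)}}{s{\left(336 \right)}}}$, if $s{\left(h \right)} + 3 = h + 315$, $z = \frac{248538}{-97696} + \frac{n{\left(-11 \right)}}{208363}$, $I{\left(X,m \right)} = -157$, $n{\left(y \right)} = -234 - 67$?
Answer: $\frac{9336254598056343240}{2525823781315747069} \approx 3.6963$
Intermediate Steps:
$n{\left(y \right)} = -301$
$z = - \frac{25907764895}{10178115824}$ ($z = \frac{248538}{-97696} - \frac{301}{208363} = 248538 \left(- \frac{1}{97696}\right) - \frac{301}{208363} = - \frac{124269}{48848} - \frac{301}{208363} = - \frac{25907764895}{10178115824} \approx -2.5454$)
$s{\left(h \right)} = 312 + h$ ($s{\left(h \right)} = -3 + \left(h + 315\right) = -3 + \left(315 + h\right) = 312 + h$)
$\frac{556119}{- \frac{382967}{z} + \frac{I{\left(512,556 \right)}}{s{\left(336 \right)}}} = \frac{556119}{- \frac{382967}{- \frac{25907764895}{10178115824}} - \frac{157}{312 + 336}} = \frac{556119}{\left(-382967\right) \left(- \frac{10178115824}{25907764895}\right) - \frac{157}{648}} = \frac{556119}{\frac{3897882482769808}{25907764895} - \frac{157}{648}} = \frac{556119}{\frac{2525823781315747069}{16788231651960}} = 556119 \cdot \frac{16788231651960}{2525823781315747069} = \frac{9336254598056343240}{2525823781315747069}$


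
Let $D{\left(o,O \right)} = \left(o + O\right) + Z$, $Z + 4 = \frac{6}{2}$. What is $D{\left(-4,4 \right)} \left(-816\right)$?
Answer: $816$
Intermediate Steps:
$Z = -1$ ($Z = -4 + \frac{6}{2} = -4 + 6 \cdot \frac{1}{2} = -4 + 3 = -1$)
$D{\left(o,O \right)} = -1 + O + o$ ($D{\left(o,O \right)} = \left(o + O\right) - 1 = \left(O + o\right) - 1 = -1 + O + o$)
$D{\left(-4,4 \right)} \left(-816\right) = \left(-1 + 4 - 4\right) \left(-816\right) = \left(-1\right) \left(-816\right) = 816$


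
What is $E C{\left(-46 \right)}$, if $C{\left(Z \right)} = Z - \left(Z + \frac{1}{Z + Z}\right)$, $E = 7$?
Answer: $\frac{7}{92} \approx 0.076087$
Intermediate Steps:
$C{\left(Z \right)} = - \frac{1}{2 Z}$ ($C{\left(Z \right)} = Z - \left(Z + \frac{1}{2 Z}\right) = - \frac{1}{2 Z}$)
$E C{\left(-46 \right)} = 7 \left(- \frac{1}{2 \left(-46\right)}\right) = 7 \left(\left(- \frac{1}{2}\right) \left(- \frac{1}{46}\right)\right) = 7 \cdot \frac{1}{92} = \frac{7}{92}$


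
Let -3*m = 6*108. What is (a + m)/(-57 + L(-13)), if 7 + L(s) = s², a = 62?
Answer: -22/15 ≈ -1.4667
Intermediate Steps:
m = -216 (m = -2*108 = -⅓*648 = -216)
L(s) = -7 + s²
(a + m)/(-57 + L(-13)) = (62 - 216)/(-57 + (-7 + (-13)²)) = -154/(-57 + (-7 + 169)) = -154/(-57 + 162) = -154/105 = -154*1/105 = -22/15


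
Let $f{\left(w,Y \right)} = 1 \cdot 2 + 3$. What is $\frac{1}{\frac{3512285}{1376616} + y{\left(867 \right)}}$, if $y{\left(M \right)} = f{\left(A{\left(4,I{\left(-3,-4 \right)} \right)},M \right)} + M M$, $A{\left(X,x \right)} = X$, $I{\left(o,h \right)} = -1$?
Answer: $\frac{1376616}{1034797499789} \approx 1.3303 \cdot 10^{-6}$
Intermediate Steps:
$f{\left(w,Y \right)} = 5$ ($f{\left(w,Y \right)} = 2 + 3 = 5$)
$y{\left(M \right)} = 5 + M^{2}$ ($y{\left(M \right)} = 5 + M M = 5 + M^{2}$)
$\frac{1}{\frac{3512285}{1376616} + y{\left(867 \right)}} = \frac{1}{\frac{3512285}{1376616} + \left(5 + 867^{2}\right)} = \frac{1}{3512285 \cdot \frac{1}{1376616} + \left(5 + 751689\right)} = \frac{1}{\frac{3512285}{1376616} + 751694} = \frac{1}{\frac{1034797499789}{1376616}} = \frac{1376616}{1034797499789}$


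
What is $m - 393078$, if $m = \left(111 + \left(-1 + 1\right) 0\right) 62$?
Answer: $-386196$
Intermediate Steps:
$m = 6882$ ($m = \left(111 + 0 \cdot 0\right) 62 = \left(111 + 0\right) 62 = 111 \cdot 62 = 6882$)
$m - 393078 = 6882 - 393078 = -386196$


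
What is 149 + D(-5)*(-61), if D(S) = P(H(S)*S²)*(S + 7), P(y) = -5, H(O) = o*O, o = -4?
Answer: 759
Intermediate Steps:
H(O) = -4*O
D(S) = -35 - 5*S (D(S) = -5*(S + 7) = -5*(7 + S) = -35 - 5*S)
149 + D(-5)*(-61) = 149 + (-35 - 5*(-5))*(-61) = 149 + (-35 + 25)*(-61) = 149 - 10*(-61) = 149 + 610 = 759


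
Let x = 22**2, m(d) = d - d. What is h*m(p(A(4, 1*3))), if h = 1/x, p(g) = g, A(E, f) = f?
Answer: 0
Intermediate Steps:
m(d) = 0
x = 484
h = 1/484 ≈ 0.0020661
h*m(p(A(4, 1*3))) = (1/484)*0 = 0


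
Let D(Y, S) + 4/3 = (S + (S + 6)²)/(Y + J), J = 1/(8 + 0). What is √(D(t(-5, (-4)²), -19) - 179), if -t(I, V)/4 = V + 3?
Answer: I*√604548327/1821 ≈ 13.502*I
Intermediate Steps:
t(I, V) = -12 - 4*V (t(I, V) = -4*(V + 3) = -4*(3 + V) = -12 - 4*V)
J = ⅛ (J = 1/8 = ⅛ ≈ 0.12500)
D(Y, S) = -4/3 + (S + (6 + S)²)/(⅛ + Y) (D(Y, S) = -4/3 + (S + (S + 6)²)/(Y + ⅛) = -4/3 + (S + (6 + S)²)/(⅛ + Y))
√(D(t(-5, (-4)²), -19) - 179) = √(4*(215 - 8*(-12 - 4*(-4)²) + 6*(-19)² + 78*(-19))/(3*(1 + 8*(-12 - 4*(-4)²))) - 179) = √(4*(215 - 8*(-12 - 4*16) + 6*361 - 1482)/(3*(1 + 8*(-12 - 4*16))) - 179) = √(4*(215 - 8*(-12 - 64) + 2166 - 1482)/(3*(1 + 8*(-12 - 64))) - 179) = √(4*(215 - 8*(-76) + 2166 - 1482)/(3*(1 + 8*(-76))) - 179) = √(4*(215 + 608 + 2166 - 1482)/(3*(1 - 608)) - 179) = √((4/3)*1507/(-607) - 179) = √((4/3)*(-1/607)*1507 - 179) = √(-6028/1821 - 179) = √(-331987/1821) = I*√604548327/1821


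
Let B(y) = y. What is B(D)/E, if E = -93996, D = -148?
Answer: 37/23499 ≈ 0.0015745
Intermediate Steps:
B(D)/E = -148/(-93996) = -148*(-1/93996) = 37/23499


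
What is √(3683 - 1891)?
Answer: 16*√7 ≈ 42.332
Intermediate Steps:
√(3683 - 1891) = √1792 = 16*√7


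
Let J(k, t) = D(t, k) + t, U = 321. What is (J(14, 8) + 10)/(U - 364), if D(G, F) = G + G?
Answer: -34/43 ≈ -0.79070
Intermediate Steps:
D(G, F) = 2*G
J(k, t) = 3*t (J(k, t) = 2*t + t = 3*t)
(J(14, 8) + 10)/(U - 364) = (3*8 + 10)/(321 - 364) = (24 + 10)/(-43) = 34*(-1/43) = -34/43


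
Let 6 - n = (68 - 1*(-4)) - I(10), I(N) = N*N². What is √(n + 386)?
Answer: 2*√330 ≈ 36.332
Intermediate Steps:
I(N) = N³
n = 934 (n = 6 - ((68 - 1*(-4)) - 1*10³) = 6 - ((68 + 4) - 1*1000) = 6 - (72 - 1000) = 6 - 1*(-928) = 6 + 928 = 934)
√(n + 386) = √(934 + 386) = √1320 = 2*√330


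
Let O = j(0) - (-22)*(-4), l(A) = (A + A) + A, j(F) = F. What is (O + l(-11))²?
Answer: 14641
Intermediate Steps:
l(A) = 3*A (l(A) = 2*A + A = 3*A)
O = -88 (O = 0 - (-22)*(-4) = 0 - 1*88 = 0 - 88 = -88)
(O + l(-11))² = (-88 + 3*(-11))² = (-88 - 33)² = (-121)² = 14641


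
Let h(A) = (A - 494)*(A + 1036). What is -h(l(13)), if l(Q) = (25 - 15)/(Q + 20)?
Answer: 557153816/1089 ≈ 5.1162e+5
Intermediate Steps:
l(Q) = 10/(20 + Q)
h(A) = (-494 + A)*(1036 + A)
-h(l(13)) = -(-511784 + (10/(20 + 13))**2 + 542*(10/(20 + 13))) = -(-511784 + (10/33)**2 + 542*(10/33)) = -(-511784 + 100/1089 + 5420/33) = -1*(-557153816/1089) = 557153816/1089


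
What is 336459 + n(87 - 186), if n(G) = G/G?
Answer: 336460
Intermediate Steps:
n(G) = 1
336459 + n(87 - 186) = 336459 + 1 = 336460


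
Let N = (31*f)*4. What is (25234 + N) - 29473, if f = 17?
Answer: -2131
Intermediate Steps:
N = 2108 (N = (31*17)*4 = 527*4 = 2108)
(25234 + N) - 29473 = (25234 + 2108) - 29473 = 27342 - 29473 = -2131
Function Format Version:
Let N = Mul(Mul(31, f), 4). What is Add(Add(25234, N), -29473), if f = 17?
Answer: -2131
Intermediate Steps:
N = 2108 (N = Mul(Mul(31, 17), 4) = Mul(527, 4) = 2108)
Add(Add(25234, N), -29473) = Add(Add(25234, 2108), -29473) = Add(27342, -29473) = -2131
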